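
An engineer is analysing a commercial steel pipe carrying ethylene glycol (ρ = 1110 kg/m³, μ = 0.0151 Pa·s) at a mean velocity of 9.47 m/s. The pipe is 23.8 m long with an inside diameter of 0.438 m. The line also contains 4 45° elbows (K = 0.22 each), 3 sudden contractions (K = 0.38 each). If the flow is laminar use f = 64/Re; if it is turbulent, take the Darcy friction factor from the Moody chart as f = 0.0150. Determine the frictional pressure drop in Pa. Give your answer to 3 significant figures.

ΔP ≈ 141000 Pa

Reynolds number Re = ρVD/μ = 1110 · 9.47 · 0.438 / 0.0151 = 3.049e+05.
Re > 4000 → turbulent; use the Moody-chart value f = 0.0150.
Total minor-loss coefficient ΣK = 4·0.22 + 3·0.38 = 2.02.
ΔP = [f·L/D + ΣK]·(ρV²/2) = [0.015·23.8/0.438 + 2.02]·(1110·9.47²/2) = [0.8151 + 2.02]·4.977e+04 = 1.411e+05 Pa.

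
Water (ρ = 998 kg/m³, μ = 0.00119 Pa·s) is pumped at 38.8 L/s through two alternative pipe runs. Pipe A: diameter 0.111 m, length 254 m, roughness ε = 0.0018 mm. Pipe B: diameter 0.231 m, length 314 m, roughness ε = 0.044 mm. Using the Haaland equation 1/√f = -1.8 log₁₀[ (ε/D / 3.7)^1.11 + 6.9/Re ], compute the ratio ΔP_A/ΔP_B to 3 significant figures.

Pipe A: V = Q/A = 0.0388/0.009677 = 4.01 m/s; Re = 3.733e+05; ε/D = 1.62e-05; Haaland → f = 0.01393; ΔP_A = f(L/D)(ρV²/2) = 2.557e+05 Pa.
Pipe B: V = Q/A = 0.0388/0.04191 = 0.9258 m/s; Re = 1.794e+05; ε/D = 0.00019; Haaland → f = 0.01706; ΔP_B = f(L/D)(ρV²/2) = 9920 Pa.
ΔP_A/ΔP_B = 2.557e+05/9920 = 25.8.

ΔP_A/ΔP_B ≈ 25.8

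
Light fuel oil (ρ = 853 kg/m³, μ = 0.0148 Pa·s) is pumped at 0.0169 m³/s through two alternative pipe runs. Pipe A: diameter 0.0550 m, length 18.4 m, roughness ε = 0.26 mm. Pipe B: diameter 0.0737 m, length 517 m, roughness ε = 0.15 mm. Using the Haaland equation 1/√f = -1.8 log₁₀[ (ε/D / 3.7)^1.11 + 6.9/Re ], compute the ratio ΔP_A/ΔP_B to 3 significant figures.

Pipe A: V = Q/A = 0.0169/0.002376 = 7.113 m/s; Re = 2.255e+04; ε/D = 0.00473; Haaland → f = 0.03348; ΔP_A = f(L/D)(ρV²/2) = 2.417e+05 Pa.
Pipe B: V = Q/A = 0.0169/0.004266 = 3.962 m/s; Re = 1.683e+04; ε/D = 0.00204; Haaland → f = 0.0304; ΔP_B = f(L/D)(ρV²/2) = 1.427e+06 Pa.
ΔP_A/ΔP_B = 2.417e+05/1.427e+06 = 0.169.

ΔP_A/ΔP_B ≈ 0.169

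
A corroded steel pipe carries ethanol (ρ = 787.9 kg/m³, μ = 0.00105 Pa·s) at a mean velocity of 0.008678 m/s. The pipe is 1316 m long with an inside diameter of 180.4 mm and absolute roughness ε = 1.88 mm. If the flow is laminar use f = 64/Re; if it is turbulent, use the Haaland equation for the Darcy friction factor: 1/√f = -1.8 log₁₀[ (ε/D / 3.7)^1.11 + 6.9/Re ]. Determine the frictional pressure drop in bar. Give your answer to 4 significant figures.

Reynolds number Re = ρVD/μ = 787.9 · 0.008678 · 0.1804 / 0.00105 = 1175.
Re < 2300 → laminar flow, so f = 64/Re = 64/1175 = 0.05448 (the turbulent correlation is not needed).
Darcy-Weisbach: ΔP = f(L/D)(ρV²/2) = 0.05448·(1316/0.1804)·(787.9·0.008678²/2) = 0.05448·7295·0.02967 = 11.79 Pa.
ΔP = 11.79 Pa = 1.179×10^-4 bar.

ΔP ≈ 1.179×10^-4 bar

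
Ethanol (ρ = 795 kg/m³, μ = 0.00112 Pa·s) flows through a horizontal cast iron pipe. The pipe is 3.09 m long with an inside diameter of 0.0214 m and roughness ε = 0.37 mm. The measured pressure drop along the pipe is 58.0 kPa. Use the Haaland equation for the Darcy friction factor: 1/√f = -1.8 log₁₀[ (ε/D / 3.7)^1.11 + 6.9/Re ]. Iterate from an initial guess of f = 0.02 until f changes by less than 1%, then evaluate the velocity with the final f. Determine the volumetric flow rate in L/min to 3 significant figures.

Q ≈ 100 L/min

Rearranging Darcy-Weisbach: V = √(2·ΔP·D/(f·L·ρ)). With ε/D = 0.00037/0.0214 = 0.0173, iterate starting from f = 0.02:
  f = 0.02 → V = √(2·5.8e+04·0.0214/(0.02·3.09·795)) = 7.108 m/s; Re = ρVD/μ = 1.08e+05; f → 0.04651
  f = 0.04651 → V = 4.661 m/s; Re = 7.081e+04; f → 0.0467
Converged (Δf/f < 1%). With the final f = 0.0467: V = √(2·5.8e+04·0.0214/(0.0467·3.09·795)) = 4.652 m/s.
Q = V·A = 4.652·(π/4·0.0214²) = 0.001673 m³/s = 100 L/min.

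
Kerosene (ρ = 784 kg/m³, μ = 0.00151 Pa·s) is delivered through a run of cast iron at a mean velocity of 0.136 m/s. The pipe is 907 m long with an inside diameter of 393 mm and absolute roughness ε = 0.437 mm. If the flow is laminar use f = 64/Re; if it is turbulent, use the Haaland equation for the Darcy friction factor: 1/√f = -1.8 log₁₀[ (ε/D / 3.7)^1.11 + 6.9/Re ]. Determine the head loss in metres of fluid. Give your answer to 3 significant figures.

Reynolds number Re = ρVD/μ = 784 · 0.136 · 0.393 / 0.00151 = 2.775e+04.
Re > 4000 → turbulent. Relative roughness ε/D = 0.000437/0.393 = 0.00111. Haaland: 1/√f = -1.8 log₁₀[(0.00111/3.7)^1.11 + 6.9/2.775e+04] = -1.8 log₁₀[0.000123 + 0.000249] = 6.173, so f = 0.02624.
Darcy-Weisbach: ΔP = f(L/D)(ρV²/2) = 0.02624·(907/0.393)·(784·0.136²/2) = 0.02624·2308·7.25 = 439.1 Pa.
Head loss h_f = ΔP/(ρg) = 439.1/(784·9.81) = 0.0571 m.

h_f ≈ 0.0571 m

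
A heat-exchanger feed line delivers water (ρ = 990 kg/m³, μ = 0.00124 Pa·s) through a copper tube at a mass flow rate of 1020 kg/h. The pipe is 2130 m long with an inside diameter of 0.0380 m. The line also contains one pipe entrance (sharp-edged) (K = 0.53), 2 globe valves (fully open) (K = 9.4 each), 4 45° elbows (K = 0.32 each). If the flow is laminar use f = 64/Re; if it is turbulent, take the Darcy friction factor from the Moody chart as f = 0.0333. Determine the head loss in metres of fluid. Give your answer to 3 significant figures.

ṁ = 1020 kg/h = 1020/3600 = 0.2833 kg/s.
A = πD²/4 = π(0.038)²/4 = 0.001134 m²; mean velocity V = ṁ/(ρA) = 0.2833/(990 · 0.001134) = 0.2524 m/s.
Reynolds number Re = ρVD/μ = 990 · 0.2524 · 0.038 / 0.00124 = 7656.
Re > 4000 → turbulent; use the Moody-chart value f = 0.0333.
Total minor-loss coefficient ΣK = 1·0.53 + 2·9.4 + 4·0.32 = 20.6.
ΔP = [f·L/D + ΣK]·(ρV²/2) = [0.0333·2130/0.038 + 20.6]·(990·0.2524²/2) = [1867 + 20.6]·31.52 = 5.949e+04 Pa.
Head loss h_f = ΔP/(ρg) = 5.949e+04/(990·9.81) = 6.13 m.

h_f ≈ 6.13 m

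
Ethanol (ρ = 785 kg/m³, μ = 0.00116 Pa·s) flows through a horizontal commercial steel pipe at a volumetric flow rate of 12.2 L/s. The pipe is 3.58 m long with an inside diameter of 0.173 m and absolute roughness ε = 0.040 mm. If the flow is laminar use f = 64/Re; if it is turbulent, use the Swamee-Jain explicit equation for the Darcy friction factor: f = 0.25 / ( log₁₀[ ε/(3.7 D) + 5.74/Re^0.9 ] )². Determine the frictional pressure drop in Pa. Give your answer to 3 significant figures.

ΔP ≈ 45.7 Pa

Q = 12.2 L/s = 12.2/1000 = 0.0122 m³/s.
Cross-sectional area A = πD²/4 = π(0.173)²/4 = 0.02351 m²; mean velocity V = Q/A = 0.0122/0.02351 = 0.519 m/s.
Reynolds number Re = ρVD/μ = 785 · 0.519 · 0.173 / 0.00116 = 6.076e+04.
Re > 4000 → turbulent. Relative roughness ε/D = 4e-05/0.173 = 0.000231. Swamee-Jain: f = 0.25/(log₁₀[0.000231/3.7 + 5.74/6.076e+04^0.9])² = 0.25/(log₁₀[6.25e-05 + 0.000284])² = 0.25/(-3.46)² = 0.02088.
Darcy-Weisbach: ΔP = f(L/D)(ρV²/2) = 0.02088·(3.58/0.173)·(785·0.519²/2) = 0.02088·20.69·105.7 = 45.69 Pa.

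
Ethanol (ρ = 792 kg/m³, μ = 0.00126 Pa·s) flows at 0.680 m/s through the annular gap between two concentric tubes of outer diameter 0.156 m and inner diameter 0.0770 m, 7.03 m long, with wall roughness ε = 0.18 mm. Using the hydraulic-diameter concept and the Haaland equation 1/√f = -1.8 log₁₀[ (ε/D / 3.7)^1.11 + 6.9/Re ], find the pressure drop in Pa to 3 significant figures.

Hydraulic diameter D_h = 4A/P = D_o - D_i = 0.156 - 0.077 = 0.079 m.
Re = ρVD_h/μ = 792·0.68·0.079/0.00126 = 3.377e+04.
ε/D_h = 0.00018/0.079 = 0.00228; Haaland gives 1/√f = -1.8 log₁₀[0.000273+0.000204] = 5.978, so f = 0.02798.
ΔP = f(L/D_h)(ρV²/2) = 0.02798·7.03/0.079·183.1 = 456 Pa.

ΔP ≈ 456 Pa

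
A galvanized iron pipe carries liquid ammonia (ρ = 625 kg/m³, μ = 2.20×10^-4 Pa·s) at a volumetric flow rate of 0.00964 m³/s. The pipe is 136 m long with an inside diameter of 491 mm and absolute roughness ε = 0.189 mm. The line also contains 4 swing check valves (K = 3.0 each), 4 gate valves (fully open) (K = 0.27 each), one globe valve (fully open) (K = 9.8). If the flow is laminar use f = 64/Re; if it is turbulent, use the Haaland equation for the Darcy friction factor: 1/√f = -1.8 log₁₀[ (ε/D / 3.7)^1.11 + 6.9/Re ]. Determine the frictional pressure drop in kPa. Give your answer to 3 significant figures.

Cross-sectional area A = πD²/4 = π(0.491)²/4 = 0.1893 m²; mean velocity V = Q/A = 0.00964/0.1893 = 0.05091 m/s.
Reynolds number Re = ρVD/μ = 625 · 0.05091 · 0.491 / 0.00022 = 7.102e+04.
Re > 4000 → turbulent. Relative roughness ε/D = 0.000189/0.491 = 0.000385. Haaland: 1/√f = -1.8 log₁₀[(0.000385/3.7)^1.11 + 6.9/7.102e+04] = -1.8 log₁₀[3.79e-05 + 9.72e-05] = 6.965, so f = 0.02061.
Total minor-loss coefficient ΣK = 4·3 + 4·0.27 + 1·9.8 = 22.9.
ΔP = [f·L/D + ΣK]·(ρV²/2) = [0.02061·136/0.491 + 22.9]·(625·0.05091²/2) = [5.71 + 22.9]·0.81 = 23.16 Pa.
ΔP = 23.16 Pa = 0.0232 kPa.

ΔP ≈ 0.0232 kPa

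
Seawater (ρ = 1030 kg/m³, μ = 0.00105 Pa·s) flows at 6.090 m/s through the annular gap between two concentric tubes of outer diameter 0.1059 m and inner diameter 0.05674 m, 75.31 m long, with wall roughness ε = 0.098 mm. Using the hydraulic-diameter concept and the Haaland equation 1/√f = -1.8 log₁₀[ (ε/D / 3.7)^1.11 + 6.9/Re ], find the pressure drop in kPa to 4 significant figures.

Hydraulic diameter D_h = 4A/P = D_o - D_i = 0.1059 - 0.05674 = 0.04916 m.
Re = ρVD_h/μ = 1030·6.09·0.04916/0.00105 = 2.937e+05.
ε/D_h = 9.8e-05/0.04916 = 0.00199; Haaland gives 1/√f = -1.8 log₁₀[0.000235+2.35e-05] = 6.456, so f = 0.02399.
ΔP = f(L/D_h)(ρV²/2) = 0.02399·75.31/0.04916·1.91e+04 = 7.02e+05 Pa.
ΔP = 702.0 kPa.

ΔP ≈ 702.0 kPa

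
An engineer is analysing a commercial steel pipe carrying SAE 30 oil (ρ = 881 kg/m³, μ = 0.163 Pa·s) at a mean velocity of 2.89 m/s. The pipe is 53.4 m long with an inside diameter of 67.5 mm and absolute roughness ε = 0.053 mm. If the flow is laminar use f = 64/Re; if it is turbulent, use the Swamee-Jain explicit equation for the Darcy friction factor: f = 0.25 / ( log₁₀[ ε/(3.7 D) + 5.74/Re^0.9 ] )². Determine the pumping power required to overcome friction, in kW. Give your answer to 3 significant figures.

Reynolds number Re = ρVD/μ = 881 · 2.89 · 0.0675 / 0.163 = 1054.
Re < 2300 → laminar flow, so f = 64/Re = 64/1054 = 0.0607 (the turbulent correlation is not needed).
Darcy-Weisbach: ΔP = f(L/D)(ρV²/2) = 0.0607·(53.4/0.0675)·(881·2.89²/2) = 0.0607·791.1·3679 = 1.767e+05 Pa.
Q = V·A = 2.89·0.003578 = 0.01034 m³/s.
Pumping power P = QΔP = 0.01034·1.767e+05 = 1827 W = 1.83 kW.

P ≈ 1.83 kW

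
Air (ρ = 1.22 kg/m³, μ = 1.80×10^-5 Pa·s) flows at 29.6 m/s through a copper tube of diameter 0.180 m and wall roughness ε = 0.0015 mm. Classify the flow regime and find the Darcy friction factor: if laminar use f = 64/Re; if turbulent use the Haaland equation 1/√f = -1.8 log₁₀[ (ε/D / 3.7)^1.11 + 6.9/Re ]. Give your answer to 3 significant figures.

Re = ρVD/μ = 1.22·29.6·0.18/1.8e-05 = 3.611e+05.
Re > 4000 → turbulent. ε/D = 1.5e-06/0.18 = 8.33e-06; Haaland: 1/√f = -1.8 log₁₀[5.39e-07 + 1.91e-05] = 8.472, so f = 0.01393.

f ≈ 0.0139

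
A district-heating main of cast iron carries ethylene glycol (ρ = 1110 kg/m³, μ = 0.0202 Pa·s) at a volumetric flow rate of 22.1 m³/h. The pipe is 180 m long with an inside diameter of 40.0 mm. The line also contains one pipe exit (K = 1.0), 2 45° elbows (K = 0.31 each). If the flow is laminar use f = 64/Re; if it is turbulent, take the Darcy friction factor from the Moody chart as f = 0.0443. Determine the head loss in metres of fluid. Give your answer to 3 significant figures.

Q = 22.1 m³/h = 22.1/3600 = 0.006139 m³/s.
Cross-sectional area A = πD²/4 = π(0.04)²/4 = 0.001257 m²; mean velocity V = Q/A = 0.006139/0.001257 = 4.885 m/s.
Reynolds number Re = ρVD/μ = 1110 · 4.885 · 0.04 / 0.0202 = 1.074e+04.
Re > 4000 → turbulent; use the Moody-chart value f = 0.0443.
Total minor-loss coefficient ΣK = 1·1 + 2·0.31 = 1.62.
ΔP = [f·L/D + ΣK]·(ρV²/2) = [0.0443·180/0.04 + 1.62]·(1110·4.885²/2) = [199.3 + 1.62]·1.325e+04 = 2.662e+06 Pa.
Head loss h_f = ΔP/(ρg) = 2.662e+06/(1110·9.81) = 244 m.

h_f ≈ 244 m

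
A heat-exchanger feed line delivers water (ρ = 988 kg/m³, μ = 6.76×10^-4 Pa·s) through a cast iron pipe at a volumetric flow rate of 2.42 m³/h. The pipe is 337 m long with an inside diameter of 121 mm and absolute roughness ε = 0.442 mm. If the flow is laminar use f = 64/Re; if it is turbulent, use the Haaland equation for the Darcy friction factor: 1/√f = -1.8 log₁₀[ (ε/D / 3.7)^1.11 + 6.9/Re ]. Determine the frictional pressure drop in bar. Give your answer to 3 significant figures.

Q = 2.42 m³/h = 2.42/3600 = 0.0006722 m³/s.
Cross-sectional area A = πD²/4 = π(0.121)²/4 = 0.0115 m²; mean velocity V = Q/A = 0.0006722/0.0115 = 0.05846 m/s.
Reynolds number Re = ρVD/μ = 988 · 0.05846 · 0.121 / 0.000676 = 1.034e+04.
Re > 4000 → turbulent. Relative roughness ε/D = 0.000442/0.121 = 0.00365. Haaland: 1/√f = -1.8 log₁₀[(0.00365/3.7)^1.11 + 6.9/1.034e+04] = -1.8 log₁₀[0.000461 + 0.000667] = 5.305, so f = 0.03553.
Darcy-Weisbach: ΔP = f(L/D)(ρV²/2) = 0.03553·(337/0.121)·(988·0.05846²/2) = 0.03553·2785·1.688 = 167 Pa.
ΔP = 167 Pa = 0.00167 bar.

ΔP ≈ 0.00167 bar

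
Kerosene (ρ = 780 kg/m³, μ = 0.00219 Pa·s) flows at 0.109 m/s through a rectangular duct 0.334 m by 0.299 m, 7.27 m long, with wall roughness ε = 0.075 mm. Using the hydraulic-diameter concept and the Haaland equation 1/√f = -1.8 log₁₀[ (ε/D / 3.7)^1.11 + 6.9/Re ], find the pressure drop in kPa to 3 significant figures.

ΔP ≈ 0.00315 kPa

Hydraulic diameter D_h = 4A/P = 4·(0.334·0.299)/(2·(0.334+0.299)) = 0.3995/1.266 = 0.3155 m.
Re = ρVD_h/μ = 780·0.109·0.3155/0.00219 = 1.225e+04.
ε/D_h = 7.5e-05/0.3155 = 0.000238; Haaland gives 1/√f = -1.8 log₁₀[2.22e-05+0.000563] = 5.818, so f = 0.02954.
ΔP = f(L/D_h)(ρV²/2) = 0.02954·7.27/0.3155·4.634 = 3.154 Pa.
ΔP = 0.00315 kPa.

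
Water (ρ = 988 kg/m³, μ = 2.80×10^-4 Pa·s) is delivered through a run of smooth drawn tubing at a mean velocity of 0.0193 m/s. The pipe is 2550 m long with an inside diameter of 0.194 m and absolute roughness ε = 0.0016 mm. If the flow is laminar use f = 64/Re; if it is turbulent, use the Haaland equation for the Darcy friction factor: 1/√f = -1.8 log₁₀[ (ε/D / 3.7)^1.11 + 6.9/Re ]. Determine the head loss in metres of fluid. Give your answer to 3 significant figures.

h_f ≈ 0.00715 m

Reynolds number Re = ρVD/μ = 988 · 0.0193 · 0.194 / 0.00028 = 1.321e+04.
Re > 4000 → turbulent. Relative roughness ε/D = 1.6e-06/0.194 = 8.25e-06. Haaland: 1/√f = -1.8 log₁₀[(8.25e-06/3.7)^1.11 + 6.9/1.321e+04] = -1.8 log₁₀[5.33e-07 + 0.000522] = 5.907, so f = 0.02866.
Darcy-Weisbach: ΔP = f(L/D)(ρV²/2) = 0.02866·(2550/0.194)·(988·0.0193²/2) = 0.02866·1.314e+04·0.184 = 69.32 Pa.
Head loss h_f = ΔP/(ρg) = 69.32/(988·9.81) = 0.00715 m.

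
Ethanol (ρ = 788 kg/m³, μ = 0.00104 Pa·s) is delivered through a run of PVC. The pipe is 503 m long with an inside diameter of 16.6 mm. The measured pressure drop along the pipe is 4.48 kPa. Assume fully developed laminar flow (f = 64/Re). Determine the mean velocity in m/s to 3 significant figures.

For laminar flow, f = 64/Re with Re = ρVD/μ, so Darcy-Weisbach reduces to ΔP = 32μLV/D². Solving for V: V = ΔP·D²/(32μL) = 4480·(0.0166)²/(32·0.00104·503) = 0.07375 m/s.
Check: Re = ρVD/μ = 788·0.07375·0.0166/0.00104 = 927.6 < 2300, so the laminar assumption holds.

V ≈ 0.0737 m/s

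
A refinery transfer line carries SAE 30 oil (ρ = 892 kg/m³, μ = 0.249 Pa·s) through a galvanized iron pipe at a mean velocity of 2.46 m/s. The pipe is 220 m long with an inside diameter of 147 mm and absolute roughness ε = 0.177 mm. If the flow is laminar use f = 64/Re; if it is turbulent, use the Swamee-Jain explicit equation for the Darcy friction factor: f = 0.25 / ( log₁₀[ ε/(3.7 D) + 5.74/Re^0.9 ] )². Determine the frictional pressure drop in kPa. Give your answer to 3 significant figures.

ΔP ≈ 200 kPa

Reynolds number Re = ρVD/μ = 892 · 2.46 · 0.147 / 0.249 = 1295.
Re < 2300 → laminar flow, so f = 64/Re = 64/1295 = 0.0494 (the turbulent correlation is not needed).
Darcy-Weisbach: ΔP = f(L/D)(ρV²/2) = 0.0494·(220/0.147)·(892·2.46²/2) = 0.0494·1497·2699 = 1.996e+05 Pa.
ΔP = 1.996e+05 Pa = 200 kPa.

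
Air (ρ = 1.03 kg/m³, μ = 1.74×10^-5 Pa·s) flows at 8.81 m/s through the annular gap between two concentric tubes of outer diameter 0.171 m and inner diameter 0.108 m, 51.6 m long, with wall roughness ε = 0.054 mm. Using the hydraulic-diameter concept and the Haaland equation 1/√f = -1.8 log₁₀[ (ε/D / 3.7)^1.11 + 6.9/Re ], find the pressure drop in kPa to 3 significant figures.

ΔP ≈ 0.816 kPa

Hydraulic diameter D_h = 4A/P = D_o - D_i = 0.171 - 0.108 = 0.063 m.
Re = ρVD_h/μ = 1.03·8.81·0.063/1.74e-05 = 3.286e+04.
ε/D_h = 5.4e-05/0.063 = 0.000857; Haaland gives 1/√f = -1.8 log₁₀[9.23e-05+0.00021] = 6.335, so f = 0.02492.
ΔP = f(L/D_h)(ρV²/2) = 0.02492·51.6/0.063·39.97 = 815.7 Pa.
ΔP = 0.816 kPa.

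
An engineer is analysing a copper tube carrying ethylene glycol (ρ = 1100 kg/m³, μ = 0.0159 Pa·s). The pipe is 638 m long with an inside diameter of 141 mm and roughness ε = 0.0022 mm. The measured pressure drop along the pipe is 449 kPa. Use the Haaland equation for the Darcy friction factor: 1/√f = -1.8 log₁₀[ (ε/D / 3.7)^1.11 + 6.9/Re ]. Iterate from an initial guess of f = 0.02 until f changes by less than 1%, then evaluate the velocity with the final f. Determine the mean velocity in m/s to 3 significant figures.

V ≈ 2.74 m/s

Rearranging Darcy-Weisbach: V = √(2·ΔP·D/(f·L·ρ)). With ε/D = 2.2e-06/0.141 = 1.56e-05, iterate starting from f = 0.02:
  f = 0.02 → V = √(2·4.49e+05·0.141/(0.02·638·1100)) = 3.003 m/s; Re = ρVD/μ = 2.93e+04; f → 0.02347
  f = 0.02347 → V = 2.772 m/s; Re = 2.704e+04; f → 0.02393
  f = 0.02393 → V = 2.746 m/s; Re = 2.678e+04; f → 0.02398
Converged (Δf/f < 1%). With the final f = 0.02398: V = √(2·4.49e+05·0.141/(0.02398·638·1100)) = 2.743 m/s.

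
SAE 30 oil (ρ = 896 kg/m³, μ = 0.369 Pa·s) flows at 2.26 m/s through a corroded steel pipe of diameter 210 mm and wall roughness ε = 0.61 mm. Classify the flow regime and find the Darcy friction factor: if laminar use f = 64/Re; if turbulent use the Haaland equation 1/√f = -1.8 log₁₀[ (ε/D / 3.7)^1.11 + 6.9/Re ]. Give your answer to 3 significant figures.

Re = ρVD/μ = 896·2.26·0.21/0.369 = 1152.
Re < 2300 → laminar, so f = 64/Re = 0.05554 (roughness is irrelevant in laminar flow).

f ≈ 0.0555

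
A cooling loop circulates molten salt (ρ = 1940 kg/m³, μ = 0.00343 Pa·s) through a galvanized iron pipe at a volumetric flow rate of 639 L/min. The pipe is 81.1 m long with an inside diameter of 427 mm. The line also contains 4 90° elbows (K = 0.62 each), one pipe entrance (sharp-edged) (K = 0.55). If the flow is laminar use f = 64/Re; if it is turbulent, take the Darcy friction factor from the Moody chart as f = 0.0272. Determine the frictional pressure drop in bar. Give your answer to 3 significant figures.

ΔP ≈ 4.40×10^-4 bar

Q = 639 L/min = 639/60000 = 0.01065 m³/s.
Cross-sectional area A = πD²/4 = π(0.427)²/4 = 0.1432 m²; mean velocity V = Q/A = 0.01065/0.1432 = 0.07437 m/s.
Reynolds number Re = ρVD/μ = 1940 · 0.07437 · 0.427 / 0.00343 = 1.796e+04.
Re > 4000 → turbulent; use the Moody-chart value f = 0.0272.
Total minor-loss coefficient ΣK = 4·0.62 + 1·0.55 = 3.03.
ΔP = [f·L/D + ΣK]·(ρV²/2) = [0.0272·81.1/0.427 + 3.03]·(1940·0.07437²/2) = [5.166 + 3.03]·5.365 = 43.97 Pa.
ΔP = 43.97 Pa = 4.40×10^-4 bar.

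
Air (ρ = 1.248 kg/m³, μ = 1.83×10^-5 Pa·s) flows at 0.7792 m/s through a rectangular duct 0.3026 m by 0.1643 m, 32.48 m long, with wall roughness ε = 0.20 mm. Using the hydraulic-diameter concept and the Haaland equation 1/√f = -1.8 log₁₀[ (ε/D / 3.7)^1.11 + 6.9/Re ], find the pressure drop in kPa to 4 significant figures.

Hydraulic diameter D_h = 4A/P = 4·(0.3026·0.1643)/(2·(0.3026+0.1643)) = 0.1989/0.9338 = 0.213 m.
Re = ρVD_h/μ = 1.248·0.7792·0.213/1.83e-05 = 1.132e+04.
ε/D_h = 0.0002/0.213 = 0.000939; Haaland gives 1/√f = -1.8 log₁₀[0.000102+0.00061] = 5.666, so f = 0.03115.
ΔP = f(L/D_h)(ρV²/2) = 0.03115·32.48/0.213·0.3789 = 1.8 Pa.
ΔP = 0.001800 kPa.

ΔP ≈ 0.001800 kPa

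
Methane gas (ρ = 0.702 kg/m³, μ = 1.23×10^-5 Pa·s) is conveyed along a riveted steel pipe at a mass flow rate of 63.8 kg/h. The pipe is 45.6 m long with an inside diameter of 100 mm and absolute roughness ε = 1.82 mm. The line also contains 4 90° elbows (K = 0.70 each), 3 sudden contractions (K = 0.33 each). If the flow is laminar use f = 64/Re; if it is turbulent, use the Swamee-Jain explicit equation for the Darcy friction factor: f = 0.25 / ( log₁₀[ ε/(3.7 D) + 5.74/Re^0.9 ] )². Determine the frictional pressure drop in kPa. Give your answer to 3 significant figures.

ṁ = 63.8 kg/h = 63.8/3600 = 0.01772 kg/s.
A = πD²/4 = π(0.1)²/4 = 0.007854 m²; mean velocity V = ṁ/(ρA) = 0.01772/(0.702 · 0.007854) = 3.214 m/s.
Reynolds number Re = ρVD/μ = 0.702 · 3.214 · 0.1 / 1.23e-05 = 1.835e+04.
Re > 4000 → turbulent. Relative roughness ε/D = 0.00182/0.1 = 0.0182. Swamee-Jain: f = 0.25/(log₁₀[0.0182/3.7 + 5.74/1.835e+04^0.9])² = 0.25/(log₁₀[0.00492 + 0.000835])² = 0.25/(-2.24)² = 0.04982.
Total minor-loss coefficient ΣK = 4·0.7 + 3·0.33 = 3.79.
ΔP = [f·L/D + ΣK]·(ρV²/2) = [0.04982·45.6/0.1 + 3.79]·(0.702·3.214²/2) = [22.72 + 3.79]·3.627 = 96.14 Pa.
ΔP = 96.14 Pa = 0.0961 kPa.

ΔP ≈ 0.0961 kPa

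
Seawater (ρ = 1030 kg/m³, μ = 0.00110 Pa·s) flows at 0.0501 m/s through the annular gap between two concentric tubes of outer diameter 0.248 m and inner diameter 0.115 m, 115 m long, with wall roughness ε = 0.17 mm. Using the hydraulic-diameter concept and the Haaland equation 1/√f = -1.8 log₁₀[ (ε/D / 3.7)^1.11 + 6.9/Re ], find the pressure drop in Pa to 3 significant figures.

Hydraulic diameter D_h = 4A/P = D_o - D_i = 0.248 - 0.115 = 0.133 m.
Re = ρVD_h/μ = 1030·0.0501·0.133/0.0011 = 6239.
ε/D_h = 0.00017/0.133 = 0.00128; Haaland gives 1/√f = -1.8 log₁₀[0.000144+0.00111] = 5.226, so f = 0.03662.
ΔP = f(L/D_h)(ρV²/2) = 0.03662·115/0.133·1.293 = 40.93 Pa.

ΔP ≈ 40.9 Pa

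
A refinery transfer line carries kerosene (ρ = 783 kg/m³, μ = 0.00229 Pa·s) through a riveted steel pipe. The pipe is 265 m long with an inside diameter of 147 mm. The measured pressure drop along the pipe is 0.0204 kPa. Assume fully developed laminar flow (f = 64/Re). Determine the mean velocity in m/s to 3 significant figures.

For laminar flow, f = 64/Re with Re = ρVD/μ, so Darcy-Weisbach reduces to ΔP = 32μLV/D². Solving for V: V = ΔP·D²/(32μL) = 20.4·(0.147)²/(32·0.00229·265) = 0.0227 m/s.
Check: Re = ρVD/μ = 783·0.0227·0.147/0.00229 = 1141 < 2300, so the laminar assumption holds.

V ≈ 0.0227 m/s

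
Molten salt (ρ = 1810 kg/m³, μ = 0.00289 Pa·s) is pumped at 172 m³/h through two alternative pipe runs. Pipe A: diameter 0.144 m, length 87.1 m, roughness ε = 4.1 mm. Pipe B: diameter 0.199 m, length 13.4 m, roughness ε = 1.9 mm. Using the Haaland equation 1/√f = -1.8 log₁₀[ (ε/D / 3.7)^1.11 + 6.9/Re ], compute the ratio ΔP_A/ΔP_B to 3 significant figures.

ΔP_A/ΔP_B ≈ 48.8

Pipe A: V = Q/A = 0.04778/0.01629 = 2.934 m/s; Re = 2.646e+05; ε/D = 0.0285; Haaland → f = 0.05618; ΔP_A = f(L/D)(ρV²/2) = 2.647e+05 Pa.
Pipe B: V = Q/A = 0.04778/0.0311 = 1.536 m/s; Re = 1.915e+05; ε/D = 0.00955; Haaland → f = 0.03769; ΔP_B = f(L/D)(ρV²/2) = 5420 Pa.
ΔP_A/ΔP_B = 2.647e+05/5420 = 48.8.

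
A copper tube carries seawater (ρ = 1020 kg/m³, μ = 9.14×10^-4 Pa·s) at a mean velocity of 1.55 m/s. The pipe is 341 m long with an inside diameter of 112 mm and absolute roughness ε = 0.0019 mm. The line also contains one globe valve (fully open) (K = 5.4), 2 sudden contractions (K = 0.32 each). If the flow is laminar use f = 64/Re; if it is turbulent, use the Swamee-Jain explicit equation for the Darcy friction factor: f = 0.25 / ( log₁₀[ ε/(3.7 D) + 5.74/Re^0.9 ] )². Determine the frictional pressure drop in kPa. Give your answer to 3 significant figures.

ΔP ≈ 66.3 kPa

Reynolds number Re = ρVD/μ = 1020 · 1.55 · 0.112 / 0.000914 = 1.937e+05.
Re > 4000 → turbulent. Relative roughness ε/D = 1.9e-06/0.112 = 1.7e-05. Swamee-Jain: f = 0.25/(log₁₀[1.7e-05/3.7 + 5.74/1.937e+05^0.9])² = 0.25/(log₁₀[4.58e-06 + 0.0001])² = 0.25/(-3.98)² = 0.01578.
Total minor-loss coefficient ΣK = 1·5.4 + 2·0.32 = 6.04.
ΔP = [f·L/D + ΣK]·(ρV²/2) = [0.01578·341/0.112 + 6.04]·(1020·1.55²/2) = [48.05 + 6.04]·1225 = 6.627e+04 Pa.
ΔP = 6.627e+04 Pa = 66.3 kPa.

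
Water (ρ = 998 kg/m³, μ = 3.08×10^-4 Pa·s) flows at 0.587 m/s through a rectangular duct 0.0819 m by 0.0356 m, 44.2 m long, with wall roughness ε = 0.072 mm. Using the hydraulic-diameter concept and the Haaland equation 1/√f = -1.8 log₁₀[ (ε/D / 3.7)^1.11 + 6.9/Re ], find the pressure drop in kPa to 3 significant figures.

Hydraulic diameter D_h = 4A/P = 4·(0.0819·0.0356)/(2·(0.0819+0.0356)) = 0.01166/0.235 = 0.04963 m.
Re = ρVD_h/μ = 998·0.587·0.04963/0.000308 = 9.439e+04.
ε/D_h = 7.2e-05/0.04963 = 0.00145; Haaland gives 1/√f = -1.8 log₁₀[0.000165+7.31e-05] = 6.52, so f = 0.02352.
ΔP = f(L/D_h)(ρV²/2) = 0.02352·44.2/0.04963·171.9 = 3602 Pa.
ΔP = 3.60 kPa.

ΔP ≈ 3.60 kPa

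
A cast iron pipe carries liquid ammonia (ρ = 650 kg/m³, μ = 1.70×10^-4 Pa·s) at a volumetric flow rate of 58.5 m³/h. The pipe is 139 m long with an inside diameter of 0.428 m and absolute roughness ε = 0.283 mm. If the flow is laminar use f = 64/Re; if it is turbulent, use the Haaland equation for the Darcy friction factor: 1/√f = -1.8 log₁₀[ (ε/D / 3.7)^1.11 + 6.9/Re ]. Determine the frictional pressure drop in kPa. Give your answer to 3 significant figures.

Q = 58.5 m³/h = 58.5/3600 = 0.01625 m³/s.
Cross-sectional area A = πD²/4 = π(0.428)²/4 = 0.1439 m²; mean velocity V = Q/A = 0.01625/0.1439 = 0.1129 m/s.
Reynolds number Re = ρVD/μ = 650 · 0.1129 · 0.428 / 0.00017 = 1.848e+05.
Re > 4000 → turbulent. Relative roughness ε/D = 0.000283/0.428 = 0.000661. Haaland: 1/√f = -1.8 log₁₀[(0.000661/3.7)^1.11 + 6.9/1.848e+05] = -1.8 log₁₀[6.92e-05 + 3.73e-05] = 7.151, so f = 0.01956.
Darcy-Weisbach: ΔP = f(L/D)(ρV²/2) = 0.01956·(139/0.428)·(650·0.1129²/2) = 0.01956·324.8·4.146 = 26.33 Pa.
ΔP = 26.33 Pa = 0.0263 kPa.

ΔP ≈ 0.0263 kPa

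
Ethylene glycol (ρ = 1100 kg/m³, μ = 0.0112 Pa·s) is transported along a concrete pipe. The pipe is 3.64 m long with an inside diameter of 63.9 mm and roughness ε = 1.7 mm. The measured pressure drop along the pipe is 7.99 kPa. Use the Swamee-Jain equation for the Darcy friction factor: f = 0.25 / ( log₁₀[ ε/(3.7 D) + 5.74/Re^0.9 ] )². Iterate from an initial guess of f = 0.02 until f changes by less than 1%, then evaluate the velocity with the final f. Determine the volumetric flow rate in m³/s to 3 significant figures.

Rearranging Darcy-Weisbach: V = √(2·ΔP·D/(f·L·ρ)). With ε/D = 0.0017/0.0639 = 0.0266, iterate starting from f = 0.02:
  f = 0.02 → V = √(2·7990·0.0639/(0.02·3.64·1100)) = 3.571 m/s; Re = ρVD/μ = 2.241e+04; f → 0.05653
  f = 0.05653 → V = 2.124 m/s; Re = 1.333e+04; f → 0.05774
  f = 0.05774 → V = 2.102 m/s; Re = 1.319e+04; f → 0.05777
Converged (Δf/f < 1%). With the final f = 0.05777: V = √(2·7990·0.0639/(0.05777·3.64·1100)) = 2.101 m/s.
Q = V·A = 2.101·(π/4·0.0639²) = 0.006738 m³/s = 0.00674 m³/s.

Q ≈ 0.00674 m³/s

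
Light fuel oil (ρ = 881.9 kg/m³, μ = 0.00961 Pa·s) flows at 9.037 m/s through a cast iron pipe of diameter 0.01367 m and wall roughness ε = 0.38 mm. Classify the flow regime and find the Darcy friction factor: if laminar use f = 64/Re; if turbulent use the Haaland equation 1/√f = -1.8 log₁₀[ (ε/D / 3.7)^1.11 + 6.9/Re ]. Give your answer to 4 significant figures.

Re = ρVD/μ = 881.9·9.037·0.01367/0.00961 = 1.134e+04.
Re > 4000 → turbulent. ε/D = 0.00038/0.01367 = 0.0278; Haaland: 1/√f = -1.8 log₁₀[0.00439 + 0.000609] = 4.143, so f = 0.05827.

f ≈ 0.05827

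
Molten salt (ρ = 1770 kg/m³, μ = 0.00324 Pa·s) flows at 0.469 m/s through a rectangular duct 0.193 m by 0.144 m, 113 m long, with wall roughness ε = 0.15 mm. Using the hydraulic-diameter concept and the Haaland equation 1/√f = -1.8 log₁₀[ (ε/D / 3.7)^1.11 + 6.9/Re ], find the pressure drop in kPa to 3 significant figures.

ΔP ≈ 3.21 kPa

Hydraulic diameter D_h = 4A/P = 4·(0.193·0.144)/(2·(0.193+0.144)) = 0.1112/0.674 = 0.1649 m.
Re = ρVD_h/μ = 1770·0.469·0.1649/0.00324 = 4.226e+04.
ε/D_h = 0.00015/0.1649 = 0.000909; Haaland gives 1/√f = -1.8 log₁₀[9.85e-05+0.000163] = 6.448, so f = 0.02405.
ΔP = f(L/D_h)(ρV²/2) = 0.02405·113/0.1649·194.7 = 3208 Pa.
ΔP = 3.21 kPa.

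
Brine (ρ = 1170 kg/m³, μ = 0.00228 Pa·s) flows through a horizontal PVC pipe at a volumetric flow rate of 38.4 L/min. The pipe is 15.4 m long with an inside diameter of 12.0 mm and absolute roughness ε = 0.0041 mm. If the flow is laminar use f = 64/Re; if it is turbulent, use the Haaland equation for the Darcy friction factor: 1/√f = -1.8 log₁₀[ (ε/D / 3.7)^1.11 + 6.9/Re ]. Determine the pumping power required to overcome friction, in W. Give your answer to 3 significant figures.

Q = 38.4 L/min = 38.4/60000 = 0.00064 m³/s.
Cross-sectional area A = πD²/4 = π(0.012)²/4 = 0.0001131 m²; mean velocity V = Q/A = 0.00064/0.0001131 = 5.659 m/s.
Reynolds number Re = ρVD/μ = 1170 · 5.659 · 0.012 / 0.00228 = 3.485e+04.
Re > 4000 → turbulent. Relative roughness ε/D = 4.1e-06/0.012 = 0.000342. Haaland: 1/√f = -1.8 log₁₀[(0.000342/3.7)^1.11 + 6.9/3.485e+04] = -1.8 log₁₀[3.32e-05 + 0.000198] = 6.545, so f = 0.02335.
Darcy-Weisbach: ΔP = f(L/D)(ρV²/2) = 0.02335·(15.4/0.012)·(1170·5.659²/2) = 0.02335·1283·1.873e+04 = 5.613e+05 Pa.
Pumping power P = QΔP = 0.00064·5.613e+05 = 359.2 W = 359 W.

P ≈ 359 W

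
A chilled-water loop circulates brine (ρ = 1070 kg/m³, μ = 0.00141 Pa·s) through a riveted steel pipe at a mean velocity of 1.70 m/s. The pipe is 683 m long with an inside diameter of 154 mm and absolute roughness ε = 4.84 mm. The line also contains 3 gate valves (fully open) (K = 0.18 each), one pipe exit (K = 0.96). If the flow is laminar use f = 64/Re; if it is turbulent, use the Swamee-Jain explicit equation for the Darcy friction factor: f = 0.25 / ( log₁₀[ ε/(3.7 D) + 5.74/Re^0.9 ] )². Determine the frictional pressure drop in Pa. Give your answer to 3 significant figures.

ΔP ≈ 404000 Pa

Reynolds number Re = ρVD/μ = 1070 · 1.7 · 0.154 / 0.00141 = 1.987e+05.
Re > 4000 → turbulent. Relative roughness ε/D = 0.00484/0.154 = 0.0314. Swamee-Jain: f = 0.25/(log₁₀[0.0314/3.7 + 5.74/1.987e+05^0.9])² = 0.25/(log₁₀[0.00849 + 9.79e-05])² = 0.25/(-2.066)² = 0.05858.
Total minor-loss coefficient ΣK = 3·0.18 + 1·0.96 = 1.5.
ΔP = [f·L/D + ΣK]·(ρV²/2) = [0.05858·683/0.154 + 1.5]·(1070·1.7²/2) = [259.8 + 1.5]·1546 = 4.04e+05 Pa.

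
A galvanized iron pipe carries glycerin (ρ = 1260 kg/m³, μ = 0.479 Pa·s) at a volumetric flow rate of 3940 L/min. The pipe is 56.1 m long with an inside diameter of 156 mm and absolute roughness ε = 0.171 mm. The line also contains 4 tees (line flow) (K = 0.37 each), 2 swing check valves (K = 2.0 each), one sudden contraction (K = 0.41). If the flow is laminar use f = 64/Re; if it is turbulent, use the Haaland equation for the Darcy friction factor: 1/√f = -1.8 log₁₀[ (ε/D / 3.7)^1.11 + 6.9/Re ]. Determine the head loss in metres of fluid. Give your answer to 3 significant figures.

h_f ≈ 13.4 m

Q = 3940 L/min = 3940/60000 = 0.06567 m³/s.
Cross-sectional area A = πD²/4 = π(0.156)²/4 = 0.01911 m²; mean velocity V = Q/A = 0.06567/0.01911 = 3.436 m/s.
Reynolds number Re = ρVD/μ = 1260 · 3.436 · 0.156 / 0.479 = 1410.
Re < 2300 → laminar flow, so f = 64/Re = 64/1410 = 0.0454 (the turbulent correlation is not needed).
Total minor-loss coefficient ΣK = 4·0.37 + 2·2 + 1·0.41 = 5.89.
ΔP = [f·L/D + ΣK]·(ρV²/2) = [0.0454·56.1/0.156 + 5.89]·(1260·3.436²/2) = [16.32 + 5.89]·7436 = 1.652e+05 Pa.
Head loss h_f = ΔP/(ρg) = 1.652e+05/(1260·9.81) = 13.4 m.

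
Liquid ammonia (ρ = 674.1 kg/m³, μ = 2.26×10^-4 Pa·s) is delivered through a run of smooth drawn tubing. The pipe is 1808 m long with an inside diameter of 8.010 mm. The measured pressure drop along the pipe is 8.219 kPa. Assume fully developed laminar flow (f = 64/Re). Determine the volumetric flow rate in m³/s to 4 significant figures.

For laminar flow, f = 64/Re with Re = ρVD/μ, so Darcy-Weisbach reduces to ΔP = 32μLV/D². Solving for V: V = ΔP·D²/(32μL) = 8219·(0.00801)²/(32·0.000226·1808) = 0.04033 m/s.
Check: Re = ρVD/μ = 674.1·0.04033·0.00801/0.000226 = 963.6 < 2300, so the laminar assumption holds.
Q = V·A = 0.04033·(π/4·0.00801²) = 2.032e-06 m³/s = 2.032×10^-6 m³/s.

Q ≈ 2.032×10^-6 m³/s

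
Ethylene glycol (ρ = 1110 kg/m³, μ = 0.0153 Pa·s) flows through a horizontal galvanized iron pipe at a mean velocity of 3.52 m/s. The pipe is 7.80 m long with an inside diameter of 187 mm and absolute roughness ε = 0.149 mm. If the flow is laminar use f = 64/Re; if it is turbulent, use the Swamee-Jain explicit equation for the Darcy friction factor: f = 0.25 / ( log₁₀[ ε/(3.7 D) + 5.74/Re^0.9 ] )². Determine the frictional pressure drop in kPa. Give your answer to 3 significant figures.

Reynolds number Re = ρVD/μ = 1110 · 3.52 · 0.187 / 0.0153 = 4.775e+04.
Re > 4000 → turbulent. Relative roughness ε/D = 0.000149/0.187 = 0.000797. Swamee-Jain: f = 0.25/(log₁₀[0.000797/3.7 + 5.74/4.775e+04^0.9])² = 0.25/(log₁₀[0.000215 + 0.000353])² = 0.25/(-3.245)² = 0.02374.
Darcy-Weisbach: ΔP = f(L/D)(ρV²/2) = 0.02374·(7.8/0.187)·(1110·3.52²/2) = 0.02374·41.71·6877 = 6808 Pa.
ΔP = 6808 Pa = 6.81 kPa.

ΔP ≈ 6.81 kPa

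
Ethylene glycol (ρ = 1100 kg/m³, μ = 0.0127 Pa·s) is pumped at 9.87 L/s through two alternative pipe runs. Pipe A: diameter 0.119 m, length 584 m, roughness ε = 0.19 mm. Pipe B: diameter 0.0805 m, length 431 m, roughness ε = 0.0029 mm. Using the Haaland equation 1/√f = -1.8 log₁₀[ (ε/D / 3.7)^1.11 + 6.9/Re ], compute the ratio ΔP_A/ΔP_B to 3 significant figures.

Pipe A: V = Q/A = 0.00987/0.01112 = 0.8874 m/s; Re = 9147; ε/D = 0.0016; Haaland → f = 0.03367; ΔP_A = f(L/D)(ρV²/2) = 7.157e+04 Pa.
Pipe B: V = Q/A = 0.00987/0.00509 = 1.939 m/s; Re = 1.352e+04; ε/D = 3.6e-05; Haaland → f = 0.02852; ΔP_B = f(L/D)(ρV²/2) = 3.158e+05 Pa.
ΔP_A/ΔP_B = 7.157e+04/3.158e+05 = 0.227.

ΔP_A/ΔP_B ≈ 0.227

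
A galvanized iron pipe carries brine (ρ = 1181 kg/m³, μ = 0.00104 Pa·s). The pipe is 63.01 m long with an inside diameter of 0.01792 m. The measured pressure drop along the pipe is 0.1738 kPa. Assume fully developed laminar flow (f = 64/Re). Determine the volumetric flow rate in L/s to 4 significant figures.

Q ≈ 0.006713 L/s

For laminar flow, f = 64/Re with Re = ρVD/μ, so Darcy-Weisbach reduces to ΔP = 32μLV/D². Solving for V: V = ΔP·D²/(32μL) = 173.8·(0.01792)²/(32·0.00104·63.01) = 0.02662 m/s.
Check: Re = ρVD/μ = 1181·0.02662·0.01792/0.00104 = 541.6 < 2300, so the laminar assumption holds.
Q = V·A = 0.02662·(π/4·0.01792²) = 6.713e-06 m³/s = 0.006713 L/s.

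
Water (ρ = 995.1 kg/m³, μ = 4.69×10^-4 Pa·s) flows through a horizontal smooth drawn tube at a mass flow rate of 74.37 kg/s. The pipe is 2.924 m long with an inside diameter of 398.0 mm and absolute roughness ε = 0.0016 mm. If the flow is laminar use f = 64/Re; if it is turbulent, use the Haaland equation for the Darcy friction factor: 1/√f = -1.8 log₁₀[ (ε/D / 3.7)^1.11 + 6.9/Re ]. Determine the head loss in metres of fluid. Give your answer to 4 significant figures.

A = πD²/4 = π(0.398)²/4 = 0.1244 m²; mean velocity V = ṁ/(ρA) = 74.37/(995.1 · 0.1244) = 0.6007 m/s.
Reynolds number Re = ρVD/μ = 995.1 · 0.6007 · 0.398 / 0.000469 = 5.073e+05.
Re > 4000 → turbulent. Relative roughness ε/D = 1.6e-06/0.398 = 4.02e-06. Haaland: 1/√f = -1.8 log₁₀[(4.02e-06/3.7)^1.11 + 6.9/5.073e+05] = -1.8 log₁₀[2.4e-07 + 1.36e-05] = 8.746, so f = 0.01307.
Darcy-Weisbach: ΔP = f(L/D)(ρV²/2) = 0.01307·(2.924/0.398)·(995.1·0.6007²/2) = 0.01307·7.347·179.6 = 17.25 Pa.
Head loss h_f = ΔP/(ρg) = 17.25/(995.1·9.81) = 0.001767 m.

h_f ≈ 0.001767 m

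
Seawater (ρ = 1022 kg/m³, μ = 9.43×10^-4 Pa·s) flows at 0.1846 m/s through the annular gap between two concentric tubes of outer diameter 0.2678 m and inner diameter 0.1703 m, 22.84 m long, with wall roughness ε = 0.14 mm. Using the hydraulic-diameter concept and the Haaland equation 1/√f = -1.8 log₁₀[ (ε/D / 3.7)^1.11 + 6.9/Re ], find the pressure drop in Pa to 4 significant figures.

ΔP ≈ 116.6 Pa

Hydraulic diameter D_h = 4A/P = D_o - D_i = 0.2678 - 0.1703 = 0.0975 m.
Re = ρVD_h/μ = 1022·0.1846·0.0975/0.000943 = 1.951e+04.
ε/D_h = 0.00014/0.0975 = 0.00144; Haaland gives 1/√f = -1.8 log₁₀[0.000164+0.000354] = 5.915, so f = 0.02858.
ΔP = f(L/D_h)(ρV²/2) = 0.02858·22.84/0.0975·17.41 = 116.6 Pa.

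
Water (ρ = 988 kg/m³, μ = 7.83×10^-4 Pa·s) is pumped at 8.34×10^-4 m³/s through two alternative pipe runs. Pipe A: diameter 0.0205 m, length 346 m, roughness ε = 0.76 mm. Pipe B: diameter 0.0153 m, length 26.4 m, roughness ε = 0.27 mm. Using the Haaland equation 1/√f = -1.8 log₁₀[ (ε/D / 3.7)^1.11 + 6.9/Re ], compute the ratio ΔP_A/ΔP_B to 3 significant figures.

Pipe A: V = Q/A = 0.000834/0.0003301 = 2.527 m/s; Re = 6.536e+04; ε/D = 0.0371; Haaland → f = 0.06311; ΔP_A = f(L/D)(ρV²/2) = 3.359e+06 Pa.
Pipe B: V = Q/A = 0.000834/0.0001839 = 4.536 m/s; Re = 8.757e+04; ε/D = 0.0176; Haaland → f = 0.04694; ΔP_B = f(L/D)(ρV²/2) = 8.234e+05 Pa.
ΔP_A/ΔP_B = 3.359e+06/8.234e+05 = 4.08.

ΔP_A/ΔP_B ≈ 4.08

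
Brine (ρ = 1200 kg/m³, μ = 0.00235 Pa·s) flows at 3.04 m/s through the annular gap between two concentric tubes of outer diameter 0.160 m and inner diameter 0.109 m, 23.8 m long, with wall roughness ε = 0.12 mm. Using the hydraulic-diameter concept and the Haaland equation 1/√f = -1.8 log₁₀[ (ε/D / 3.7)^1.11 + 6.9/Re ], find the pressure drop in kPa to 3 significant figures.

ΔP ≈ 67.8 kPa

Hydraulic diameter D_h = 4A/P = D_o - D_i = 0.16 - 0.109 = 0.051 m.
Re = ρVD_h/μ = 1200·3.04·0.051/0.00235 = 7.917e+04.
ε/D_h = 0.00012/0.051 = 0.00235; Haaland gives 1/√f = -1.8 log₁₀[0.000283+8.72e-05] = 6.177, so f = 0.02621.
ΔP = f(L/D_h)(ρV²/2) = 0.02621·23.8/0.051·5545 = 6.782e+04 Pa.
ΔP = 67.8 kPa.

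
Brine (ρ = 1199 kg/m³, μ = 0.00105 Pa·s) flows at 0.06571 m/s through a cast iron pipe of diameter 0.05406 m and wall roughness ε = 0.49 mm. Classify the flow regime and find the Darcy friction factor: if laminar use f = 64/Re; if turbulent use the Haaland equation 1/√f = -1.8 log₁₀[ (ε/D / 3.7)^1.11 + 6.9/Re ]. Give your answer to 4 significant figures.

f ≈ 0.04830

Re = ρVD/μ = 1199·0.06571·0.05406/0.00105 = 4056.
Re > 4000 → turbulent. ε/D = 0.00049/0.05406 = 0.00906; Haaland: 1/√f = -1.8 log₁₀[0.00126 + 0.0017] = 4.55, so f = 0.0483.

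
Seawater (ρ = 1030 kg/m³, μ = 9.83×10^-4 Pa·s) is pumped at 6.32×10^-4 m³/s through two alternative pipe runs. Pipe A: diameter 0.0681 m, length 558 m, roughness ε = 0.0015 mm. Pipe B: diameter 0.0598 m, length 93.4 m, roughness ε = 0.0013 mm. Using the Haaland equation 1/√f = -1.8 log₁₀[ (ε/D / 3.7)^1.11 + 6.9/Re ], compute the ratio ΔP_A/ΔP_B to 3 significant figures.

Pipe A: V = Q/A = 0.000632/0.003642 = 0.1735 m/s; Re = 1.238e+04; ε/D = 2.2e-05; Haaland → f = 0.02917; ΔP_A = f(L/D)(ρV²/2) = 3706 Pa.
Pipe B: V = Q/A = 0.000632/0.002809 = 0.225 m/s; Re = 1.41e+04; ε/D = 2.17e-05; Haaland → f = 0.02819; ΔP_B = f(L/D)(ρV²/2) = 1148 Pa.
ΔP_A/ΔP_B = 3706/1148 = 3.23.

ΔP_A/ΔP_B ≈ 3.23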